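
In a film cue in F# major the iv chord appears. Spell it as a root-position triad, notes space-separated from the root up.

B D F#

iv is built on scale degree 4, which is B in both F# major and its parallel. In F# minor the chord on B is B–D–F#.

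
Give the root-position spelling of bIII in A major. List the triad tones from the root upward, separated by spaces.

C E G

Scale degree 3 in A major is C#. bIII uses the lowered form, C, taken from A minor. Building the major chord from the parallel minor on C: C–E–G.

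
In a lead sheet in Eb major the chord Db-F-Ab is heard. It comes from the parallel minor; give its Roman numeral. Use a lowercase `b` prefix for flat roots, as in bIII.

Db is the lowered form of scale degree 7 in Eb major (the diatonic degree 7 is D). The diatonic chord on degree 7 would be Ddim (vii°), but Db–F–Ab is the major chord from Eb minor. As a borrowed chord it is labeled bVII.

bVII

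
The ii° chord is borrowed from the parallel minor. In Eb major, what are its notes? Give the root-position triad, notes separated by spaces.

The root, F, is scale degree 2 — the same note in Eb major and Eb minor; only the chord quality changes. Building the diminished chord from the parallel minor on F: F–Ab–Cb.

F Ab Cb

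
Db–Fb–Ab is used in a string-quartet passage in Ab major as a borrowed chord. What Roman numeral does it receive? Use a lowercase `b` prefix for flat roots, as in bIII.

iv

The root Db is the diatonic 4th degree of Ab major; the borrowing shows in the chord quality. Diatonically Ab major has Db (IV) on that degree; Db–Fb–Ab is instead the minor chord native to Ab minor, so it takes the label iv.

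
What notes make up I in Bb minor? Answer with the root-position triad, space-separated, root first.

I is built on scale degree 1, which is Bb in both Bb minor and its parallel. Stacking thirds in Bb major on Bb gives Bb–D–F.

Bb D F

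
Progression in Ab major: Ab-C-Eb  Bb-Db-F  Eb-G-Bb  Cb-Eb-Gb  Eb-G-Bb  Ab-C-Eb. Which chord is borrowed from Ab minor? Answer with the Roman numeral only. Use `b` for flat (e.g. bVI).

bIII

In Ab major the diatonic chords are Ab, Bbm, Cm, Db, Eb, Fm, Gdim. Ab–C–Eb = Ab, Bb–Db–F = Bbm and Eb–G–Bb = Eb are all diatonic. Cb–Eb–Gb is not: scale degree 3 in Ab major carries Cm (iii). In Ab minor the chord on that degree is Cb, so here it functions as bIII, borrowed from the parallel minor.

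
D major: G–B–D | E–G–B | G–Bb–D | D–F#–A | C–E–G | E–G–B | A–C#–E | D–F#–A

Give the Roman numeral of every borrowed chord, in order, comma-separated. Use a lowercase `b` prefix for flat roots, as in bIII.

iv, bVII

In D major the diatonic chords are D, Em, F#m, G, A, Bm, C#dim. G–B–D = G, E–G–B = Em, D–F#–A = D and A–C#–E = A all belong to that set. G–Bb–D doesn't fit — on degree 4 D major would have G (IV). Gm is the degree-4 chord of D minor, so it is the borrowed iv. C–E–G is not: scale degree 7 in D major carries C#dim (vii°). In D minor the chord on that degree is C, so here it functions as bVII, borrowed from the parallel minor.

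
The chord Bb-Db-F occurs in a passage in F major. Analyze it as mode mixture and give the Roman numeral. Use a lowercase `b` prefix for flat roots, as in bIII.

Bb is scale degree 4 in F major. Bb–Db–F is a minor chord — the form found in F minor, not the diatonic IV (Bb). Borrowed into F major it is written iv.

iv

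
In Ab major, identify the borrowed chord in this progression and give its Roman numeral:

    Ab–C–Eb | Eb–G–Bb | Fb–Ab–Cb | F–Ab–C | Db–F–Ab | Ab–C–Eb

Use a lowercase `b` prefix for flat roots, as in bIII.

The diatonic triads in Ab major are Ab, Bbm, Cm, Db, Eb, Fm, Gdim. Ab–C–Eb = Ab, Eb–G–Bb = Eb, F–Ab–C = Fm and Db–F–Ab = Db are all diatonic. Fb–Ab–Cb is not: scale degree 6 in Ab major carries Fm (vi). In Ab minor the chord on that degree is Fb, so here it functions as bVI, borrowed from the parallel minor.

bVI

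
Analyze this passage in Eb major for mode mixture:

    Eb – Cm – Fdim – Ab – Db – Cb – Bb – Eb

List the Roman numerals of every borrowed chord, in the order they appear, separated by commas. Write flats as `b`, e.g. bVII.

The diatonic triads in Eb major are Eb, Fm, Gm, Ab, Bb, Cm, Ddim. Of the given chords, Eb, Cm, Ab and Bb are diatonic. Fdim (F–Ab–Cb) doesn't fit — on degree 2 Eb major would have Fm (ii). Fdim is the degree-2 chord of Eb minor, so it is the borrowed ii°. Db (Db–F–Ab) is not: scale degree 7 in Eb major carries Ddim (vii°). In Eb minor the chord on that degree is Db, so here it functions as bVII, borrowed from the parallel minor. Cb (Cb–Eb–Gb) is not: scale degree 6 in Eb major carries Cm (vi). In Eb minor the chord on that degree is Cb, so here it functions as bVI, borrowed from the parallel minor.

ii°, bVII, bVI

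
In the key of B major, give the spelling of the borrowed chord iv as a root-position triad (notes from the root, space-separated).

E G B

The root, E, is scale degree 4 — the same note in B major and B minor; only the chord quality changes. Building the minor chord from the parallel minor on E: E–G–B.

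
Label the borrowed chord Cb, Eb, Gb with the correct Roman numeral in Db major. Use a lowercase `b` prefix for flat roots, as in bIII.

Cb is the lowered form of scale degree 7 in Db major (the diatonic degree 7 is C). Diatonically Db major has Cdim (vii°) on that degree; Cb–Eb–Gb is instead the major chord native to Db minor, so it takes the label bVII.

bVII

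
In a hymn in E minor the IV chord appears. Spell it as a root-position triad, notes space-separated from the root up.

A C# E

IV is built on scale degree 4, which is A in both E minor and its parallel. Building the major chord from the parallel major on A: A–C#–E.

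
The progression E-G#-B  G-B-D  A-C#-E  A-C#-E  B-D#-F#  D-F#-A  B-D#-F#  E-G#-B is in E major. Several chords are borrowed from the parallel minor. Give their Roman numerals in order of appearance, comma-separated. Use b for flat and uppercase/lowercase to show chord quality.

The diatonic triads in E major are E, F#m, G#m, A, B, C#m, D#dim. E–G#–B = E, A–C#–E = A and B–D#–F# = B are all diatonic. But G–B–D is foreign: the diatonic iii on degree 3 is G#m, whereas G comes from E minor. It is labeled bIII. D–F#–A is not: scale degree 7 in E major carries D#dim (vii°). In E minor the chord on that degree is D, so here it functions as bVII, borrowed from the parallel minor.

bIII, bVII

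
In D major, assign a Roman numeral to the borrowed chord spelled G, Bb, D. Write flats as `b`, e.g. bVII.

The root G is the diatonic 4th degree of D major; the borrowing shows in the chord quality. The diatonic chord on degree 4 would be G (IV), but G–Bb–D is the minor chord from D minor. As a borrowed chord it is labeled iv.

iv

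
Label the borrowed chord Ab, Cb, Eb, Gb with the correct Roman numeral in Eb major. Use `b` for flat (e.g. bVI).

iv7

Ab is scale degree 4 in Eb major. Ab–Cb–Eb–Gb is a minor-seventh chord — the form found in Eb minor, not the diatonic IV (Ab). Borrowed into Eb major it is written iv7.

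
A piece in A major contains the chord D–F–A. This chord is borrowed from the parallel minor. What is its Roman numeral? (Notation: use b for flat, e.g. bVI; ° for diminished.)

The root D is the diatonic 4th degree of A major; the borrowing shows in the chord quality. D–F–A is a minor chord — the form found in A minor, not the diatonic IV (D). Borrowed into A major it is written iv.

iv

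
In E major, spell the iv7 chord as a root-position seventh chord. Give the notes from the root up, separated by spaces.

A C E G

iv7 is built on scale degree 4, which is A in both E major and its parallel. In E minor the chord on A is A–C–E–G.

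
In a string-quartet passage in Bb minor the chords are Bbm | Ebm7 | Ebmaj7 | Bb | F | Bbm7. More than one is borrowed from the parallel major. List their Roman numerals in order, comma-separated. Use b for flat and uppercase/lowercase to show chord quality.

The diatonic triads in Bb minor (with V from harmonic minor) are Bbm, Cdim, Db, Ebm, F, Gb, Ab. Bbm, Ebm7, F and Bbm7 all belong to that set. Ebmaj7 (Eb–G–Bb–D) is not: scale degree 4 in Bb minor carries Ebm (iv). In Bb major the chord on that degree is Ebmaj7, so here it functions as IVmaj7, borrowed from the parallel major. But Bb (Bb–D–F) is foreign: the diatonic i on degree 1 is Bbm, whereas Bb comes from Bb major. It is labeled I.

IVmaj7, I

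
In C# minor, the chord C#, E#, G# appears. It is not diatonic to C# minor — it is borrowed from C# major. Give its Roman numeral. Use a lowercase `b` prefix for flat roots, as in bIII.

The root C# is the diatonic 1st degree of C# minor; the borrowing shows in the chord quality. C#–E#–G# is a major chord — the form found in C# major, not the diatonic i (C#m). Borrowed into C# minor it is written I.

I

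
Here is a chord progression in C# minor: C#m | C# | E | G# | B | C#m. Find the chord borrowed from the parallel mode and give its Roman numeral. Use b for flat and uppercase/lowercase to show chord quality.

I

In C# minor (with V from harmonic minor) the diatonic chords are C#m, D#dim, E, F#m, G#, A, B. C#m, E, G# and B all belong to that set. C# (C#–E#–G#) doesn't fit — on degree 1 C# minor would have C#m (i). C# is the degree-1 chord of C# major, so it is the borrowed I.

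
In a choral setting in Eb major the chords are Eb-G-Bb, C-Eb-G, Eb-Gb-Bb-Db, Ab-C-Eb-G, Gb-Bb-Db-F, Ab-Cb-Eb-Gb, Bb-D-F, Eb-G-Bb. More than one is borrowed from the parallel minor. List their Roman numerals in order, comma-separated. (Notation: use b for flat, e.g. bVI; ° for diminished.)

The diatonic triads in Eb major are Eb, Fm, Gm, Ab, Bb, Cm, Ddim. Eb–G–Bb = Eb, C–Eb–G = Cm, Ab–C–Eb–G = Abmaj7 and Bb–D–F = Bb all belong to that set. Eb–Gb–Bb–Db is not: scale degree 1 in Eb major carries Eb (I). In Eb minor the chord on that degree is Ebm7, so here it functions as i7, borrowed from the parallel minor. But Gb–Bb–Db–F is foreign: the diatonic iii on degree 3 is Gm, whereas Gbmaj7 comes from Eb minor. It is labeled bIIImaj7. Ab–Cb–Eb–Gb is not: scale degree 4 in Eb major carries Ab (IV). In Eb minor the chord on that degree is Abm7, so here it functions as iv7, borrowed from the parallel minor.

i7, bIIImaj7, iv7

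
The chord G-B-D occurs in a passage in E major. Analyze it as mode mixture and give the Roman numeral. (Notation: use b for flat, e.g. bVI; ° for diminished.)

bIII

G is the lowered form of scale degree 3 in E major (the diatonic degree 3 is G#). G–B–D is a major chord — the form found in E minor, not the diatonic iii (G#m). Borrowed into E major it is written bIII.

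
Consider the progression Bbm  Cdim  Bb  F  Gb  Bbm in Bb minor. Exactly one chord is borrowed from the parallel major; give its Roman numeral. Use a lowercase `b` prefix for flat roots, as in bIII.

Bb minor has the diatonic set Bbm, Cdim, Db, Ebm, F, Gb, Ab (with V from harmonic minor). Of the given chords, Bbm, Cdim, F and Gb are diatonic. Bb (Bb–D–F) doesn't fit — on degree 1 Bb minor would have Bbm (i). Bb is the degree-1 chord of Bb major, so it is the borrowed I.

I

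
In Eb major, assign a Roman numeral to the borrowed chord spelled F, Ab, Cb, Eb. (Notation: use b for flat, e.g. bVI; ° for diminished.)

iiø7

The root F is the diatonic 2nd degree of Eb major; the borrowing shows in the chord quality. The diatonic chord on degree 2 would be Fm (ii), but F–Ab–Cb–Eb is the half-diminished-seventh chord from Eb minor. As a borrowed chord it is labeled iiø7.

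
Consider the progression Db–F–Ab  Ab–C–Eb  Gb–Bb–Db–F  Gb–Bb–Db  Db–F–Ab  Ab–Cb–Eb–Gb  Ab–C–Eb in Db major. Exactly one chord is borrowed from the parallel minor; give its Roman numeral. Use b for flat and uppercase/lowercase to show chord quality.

Db major has the diatonic set Db, Ebm, Fm, Gb, Ab, Bbm, Cdim. Db–F–Ab = Db, Ab–C–Eb = Ab, Gb–Bb–Db–F = Gbmaj7 and Gb–Bb–Db = Gb all belong to that set. Ab–Cb–Eb–Gb doesn't fit — on degree 5 Db major would have Ab (V). Abm7 is the degree-5 chord of Db minor, so it is the borrowed v7.

v7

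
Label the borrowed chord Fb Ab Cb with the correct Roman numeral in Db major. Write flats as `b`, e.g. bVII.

Fb is the lowered form of scale degree 3 in Db major (the diatonic degree 3 is F). Diatonically Db major has Fm (iii) on that degree; Fb–Ab–Cb is instead the major chord native to Db minor, so it takes the label bIII.

bIII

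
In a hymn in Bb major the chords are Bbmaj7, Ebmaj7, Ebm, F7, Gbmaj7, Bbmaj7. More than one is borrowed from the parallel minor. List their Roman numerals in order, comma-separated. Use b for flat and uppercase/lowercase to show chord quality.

iv, bVImaj7

In Bb major the diatonic chords are Bb, Cm, Dm, Eb, F, Gm, Adim. Bbmaj7, Ebmaj7 and F7 are all diatonic. Ebm (Eb–Gb–Bb) is not: scale degree 4 in Bb major carries Eb (IV). In Bb minor the chord on that degree is Ebm, so here it functions as iv, borrowed from the parallel minor. But Gbmaj7 (Gb–Bb–Db–F) is foreign: the diatonic vi on degree 6 is Gm, whereas Gbmaj7 comes from Bb minor. It is labeled bVImaj7.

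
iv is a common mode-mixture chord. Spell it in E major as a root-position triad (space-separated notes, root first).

The root, A, is scale degree 4 — the same note in E major and E minor; only the chord quality changes. Building the minor chord from the parallel minor on A: A–C–E.

A C E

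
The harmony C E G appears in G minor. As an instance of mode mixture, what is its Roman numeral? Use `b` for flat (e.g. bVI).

IV

C is scale degree 4 in G minor. The diatonic chord on degree 4 would be Cm (iv), but C–E–G is the major chord from G major. As a borrowed chord it is labeled IV.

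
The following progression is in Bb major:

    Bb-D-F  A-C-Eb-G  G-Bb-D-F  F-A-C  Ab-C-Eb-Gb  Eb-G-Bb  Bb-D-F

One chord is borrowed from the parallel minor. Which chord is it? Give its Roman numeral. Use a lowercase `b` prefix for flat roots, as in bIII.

Bb major has the diatonic set Bb, Cm, Dm, Eb, F, Gm, Adim. Of the given chords, Bb–D–F = Bb, A–C–Eb–G = Am7b5, G–Bb–D–F = Gm7, F–A–C = F and Eb–G–Bb = Eb are diatonic. But Ab–C–Eb–Gb is foreign: the diatonic vii° on degree 7 is Adim, whereas Ab7 comes from Bb minor. It is labeled bVII7.

bVII7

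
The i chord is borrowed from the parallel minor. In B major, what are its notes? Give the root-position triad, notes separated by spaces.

B D F#

i is built on scale degree 1, which is B in both B major and its parallel. Building the minor chord from the parallel minor on B: B–D–F#.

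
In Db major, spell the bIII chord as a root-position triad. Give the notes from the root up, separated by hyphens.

bIII is built on the lowered scale degree 3. In Db major degree 3 is F; lowered it becomes Fb. Stacking thirds in Db minor on Fb gives Fb–Ab–Cb.

Fb-Ab-Cb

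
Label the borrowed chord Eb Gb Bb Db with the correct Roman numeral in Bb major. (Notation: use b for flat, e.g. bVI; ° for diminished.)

The root Eb is the diatonic 4th degree of Bb major; the borrowing shows in the chord quality. The diatonic chord on degree 4 would be Eb (IV), but Eb–Gb–Bb–Db is the minor-seventh chord from Bb minor. As a borrowed chord it is labeled iv7.

iv7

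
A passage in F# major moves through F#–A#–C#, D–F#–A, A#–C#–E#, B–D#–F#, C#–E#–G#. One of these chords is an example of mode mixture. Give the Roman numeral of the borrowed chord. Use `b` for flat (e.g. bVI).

bVI

The diatonic triads in F# major are F#, G#m, A#m, B, C#, D#m, E#dim. F#–A#–C# = F#, A#–C#–E# = A#m, B–D#–F# = B and C#–E#–G# = C# all belong to that set. D–F#–A is not: scale degree 6 in F# major carries D#m (vi). In F# minor the chord on that degree is D, so here it functions as bVI, borrowed from the parallel minor.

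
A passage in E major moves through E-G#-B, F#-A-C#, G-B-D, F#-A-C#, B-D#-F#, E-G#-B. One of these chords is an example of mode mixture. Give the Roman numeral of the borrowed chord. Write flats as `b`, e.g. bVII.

In E major the diatonic chords are E, F#m, G#m, A, B, C#m, D#dim. E–G#–B = E, F#–A–C# = F#m and B–D#–F# = B all belong to that set. G–B–D doesn't fit — on degree 3 E major would have G#m (iii). G is the degree-3 chord of E minor, so it is the borrowed bIII.

bIII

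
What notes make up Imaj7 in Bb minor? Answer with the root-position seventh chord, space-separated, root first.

Imaj7 is built on scale degree 1, which is Bb in both Bb minor and its parallel. In Bb major the chord on Bb is Bb–D–F–A.

Bb D F A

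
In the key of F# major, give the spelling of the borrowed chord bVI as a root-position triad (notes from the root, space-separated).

D F# A

bVI is built on the lowered scale degree 6. In F# major degree 6 is D#; lowered it becomes D. Building the major chord from the parallel minor on D: D–F#–A.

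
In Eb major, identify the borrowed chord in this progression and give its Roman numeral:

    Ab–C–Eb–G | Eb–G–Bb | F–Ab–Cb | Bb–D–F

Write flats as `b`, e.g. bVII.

In Eb major the diatonic chords are Eb, Fm, Gm, Ab, Bb, Cm, Ddim. Of the given chords, Ab–C–Eb–G = Abmaj7, Eb–G–Bb = Eb and Bb–D–F = Bb are diatonic. F–Ab–Cb doesn't fit — on degree 2 Eb major would have Fm (ii). Fdim is the degree-2 chord of Eb minor, so it is the borrowed ii°.

ii°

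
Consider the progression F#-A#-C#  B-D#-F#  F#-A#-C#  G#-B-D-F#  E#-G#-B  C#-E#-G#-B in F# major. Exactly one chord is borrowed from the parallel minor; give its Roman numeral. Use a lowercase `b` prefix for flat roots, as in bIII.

iiø7

The diatonic triads in F# major are F#, G#m, A#m, B, C#, D#m, E#dim. Of the given chords, F#–A#–C# = F#, B–D#–F# = B, E#–G#–B = E#dim and C#–E#–G#–B = C#7 are diatonic. G#–B–D–F# is not: scale degree 2 in F# major carries G#m (ii). In F# minor the chord on that degree is G#m7b5, so here it functions as iiø7, borrowed from the parallel minor.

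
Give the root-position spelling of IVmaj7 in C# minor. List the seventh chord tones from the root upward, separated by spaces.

IVmaj7 is built on scale degree 4, which is F# in both C# minor and its parallel. In C# major the chord on F# is F#–A#–C#–E#.

F# A# C# E#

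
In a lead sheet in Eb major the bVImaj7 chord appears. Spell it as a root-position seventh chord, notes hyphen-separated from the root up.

Scale degree 6 in Eb major is C. bVImaj7 uses the lowered form, Cb, taken from Eb minor. In Eb minor the chord on Cb is Cb–Eb–Gb–Bb.

Cb-Eb-Gb-Bb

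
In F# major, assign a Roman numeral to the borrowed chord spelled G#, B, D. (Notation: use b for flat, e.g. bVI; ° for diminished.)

ii°

G# is scale degree 2 in F# major. G#–B–D is a diminished chord — the form found in F# minor, not the diatonic ii (G#m). Borrowed into F# major it is written ii°.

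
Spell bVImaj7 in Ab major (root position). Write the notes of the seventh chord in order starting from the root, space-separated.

The root of bVImaj7 is the lowered 6th degree: F becomes Fb. Building the major-seventh chord from the parallel minor on Fb: Fb–Ab–Cb–Eb.

Fb Ab Cb Eb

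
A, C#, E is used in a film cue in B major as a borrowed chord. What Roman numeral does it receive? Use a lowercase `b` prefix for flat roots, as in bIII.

bVII

In B major scale degree 7 is A#; A is its lowered form, from B minor. The diatonic chord on degree 7 would be A#dim (vii°), but A–C#–E is the major chord from B minor. As a borrowed chord it is labeled bVII.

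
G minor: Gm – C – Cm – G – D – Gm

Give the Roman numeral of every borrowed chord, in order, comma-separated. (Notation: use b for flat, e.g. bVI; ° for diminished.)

IV, I

The diatonic triads in G minor (with V from harmonic minor) are Gm, Adim, Bb, Cm, D, Eb, F. Of the given chords, Gm, Cm and D are diatonic. C (C–E–G) doesn't fit — on degree 4 G minor would have Cm (iv). C is the degree-4 chord of G major, so it is the borrowed IV. But G (G–B–D) is foreign: the diatonic i on degree 1 is Gm, whereas G comes from G major. It is labeled I.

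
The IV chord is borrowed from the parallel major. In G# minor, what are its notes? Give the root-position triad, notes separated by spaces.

C# E# G#

IV is built on scale degree 4, which is C# in both G# minor and its parallel. Stacking thirds in G# major on C# gives C#–E#–G#.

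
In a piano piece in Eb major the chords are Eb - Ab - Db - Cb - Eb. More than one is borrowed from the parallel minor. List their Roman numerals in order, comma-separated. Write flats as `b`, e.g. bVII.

Eb major has the diatonic set Eb, Fm, Gm, Ab, Bb, Cm, Ddim. Of the given chords, Eb and Ab are diatonic. Db (Db–F–Ab) doesn't fit — on degree 7 Eb major would have Ddim (vii°). Db is the degree-7 chord of Eb minor, so it is the borrowed bVII. Cb (Cb–Eb–Gb) is not: scale degree 6 in Eb major carries Cm (vi). In Eb minor the chord on that degree is Cb, so here it functions as bVI, borrowed from the parallel minor.

bVII, bVI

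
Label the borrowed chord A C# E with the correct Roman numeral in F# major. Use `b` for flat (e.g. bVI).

The root A is the lowered 3rd scale degree — diatonically F# major has A# there. A–C#–E is a major chord — the form found in F# minor, not the diatonic iii (A#m). Borrowed into F# major it is written bIII.

bIII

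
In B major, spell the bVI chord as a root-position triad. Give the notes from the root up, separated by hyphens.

G-B-D

Scale degree 6 in B major is G#. bVI uses the lowered form, G, taken from B minor. In B minor the chord on G is G–B–D.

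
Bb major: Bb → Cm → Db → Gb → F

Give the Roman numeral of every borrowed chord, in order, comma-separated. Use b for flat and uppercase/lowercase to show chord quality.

bIII, bVI

Bb major has the diatonic set Bb, Cm, Dm, Eb, F, Gm, Adim. Of the given chords, Bb, Cm and F are diatonic. Db (Db–F–Ab) doesn't fit — on degree 3 Bb major would have Dm (iii). Db is the degree-3 chord of Bb minor, so it is the borrowed bIII. But Gb (Gb–Bb–Db) is foreign: the diatonic vi on degree 6 is Gm, whereas Gb comes from Bb minor. It is labeled bVI.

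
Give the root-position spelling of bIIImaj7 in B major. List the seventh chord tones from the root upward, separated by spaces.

The root of bIIImaj7 is the lowered 3rd degree: D# becomes D. In B minor the chord on D is D–F#–A–C#.

D F# A C#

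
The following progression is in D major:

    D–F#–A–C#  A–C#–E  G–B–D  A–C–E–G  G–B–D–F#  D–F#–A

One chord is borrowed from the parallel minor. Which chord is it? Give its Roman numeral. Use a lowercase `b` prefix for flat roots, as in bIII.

The diatonic triads in D major are D, Em, F#m, G, A, Bm, C#dim. D–F#–A–C# = Dmaj7, A–C#–E = A, G–B–D = G, G–B–D–F# = Gmaj7 and D–F#–A = D all belong to that set. A–C–E–G is not: scale degree 5 in D major carries A (V). In D minor the chord on that degree is Am7, so here it functions as v7, borrowed from the parallel minor.

v7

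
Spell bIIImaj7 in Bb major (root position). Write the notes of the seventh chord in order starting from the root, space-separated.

Db F Ab C

Scale degree 3 in Bb major is D. bIIImaj7 uses the lowered form, Db, taken from Bb minor. Building the major-seventh chord from the parallel minor on Db: Db–F–Ab–C.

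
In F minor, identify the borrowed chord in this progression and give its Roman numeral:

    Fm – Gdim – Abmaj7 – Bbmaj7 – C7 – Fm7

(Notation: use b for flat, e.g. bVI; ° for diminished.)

IVmaj7

In F minor (with V from harmonic minor) the diatonic chords are Fm, Gdim, Ab, Bbm, C, Db, Eb. Fm, Gdim, Abmaj7, C7 and Fm7 all belong to that set. But Bbmaj7 (Bb–D–F–A) is foreign: the diatonic iv on degree 4 is Bbm, whereas Bbmaj7 comes from F major. It is labeled IVmaj7.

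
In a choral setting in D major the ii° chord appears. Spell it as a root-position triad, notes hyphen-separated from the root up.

ii° is built on scale degree 2, which is E in both D major and its parallel. Stacking thirds in D minor on E gives E–G–Bb.

E-G-Bb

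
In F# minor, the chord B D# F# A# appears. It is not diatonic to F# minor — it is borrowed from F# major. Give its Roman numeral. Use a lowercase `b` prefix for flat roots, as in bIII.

B is scale degree 4 in F# minor. Diatonically F# minor has Bm (iv) on that degree; B–D#–F#–A# is instead the major-seventh chord native to F# major, so it takes the label IVmaj7.

IVmaj7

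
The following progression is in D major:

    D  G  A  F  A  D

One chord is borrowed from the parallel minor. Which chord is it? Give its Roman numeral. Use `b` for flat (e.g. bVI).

bIII

The diatonic triads in D major are D, Em, F#m, G, A, Bm, C#dim. D, G and A are all diatonic. But F (F–A–C) is foreign: the diatonic iii on degree 3 is F#m, whereas F comes from D minor. It is labeled bIII.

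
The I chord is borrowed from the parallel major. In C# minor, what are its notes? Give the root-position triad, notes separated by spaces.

I is built on scale degree 1, which is C# in both C# minor and its parallel. Stacking thirds in C# major on C# gives C#–E#–G#.

C# E# G#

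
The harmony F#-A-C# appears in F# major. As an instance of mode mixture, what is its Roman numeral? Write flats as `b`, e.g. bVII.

F# is scale degree 1 in F# major. F#–A–C# is a minor chord — the form found in F# minor, not the diatonic I (F#). Borrowed into F# major it is written i.

i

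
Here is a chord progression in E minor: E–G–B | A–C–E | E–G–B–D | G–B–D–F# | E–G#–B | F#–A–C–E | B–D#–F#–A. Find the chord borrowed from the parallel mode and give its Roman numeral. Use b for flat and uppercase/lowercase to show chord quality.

In E minor (with V from harmonic minor) the diatonic chords are Em, F#dim, G, Am, B, C, D. Of the given chords, E–G–B = Em, A–C–E = Am, E–G–B–D = Em7, G–B–D–F# = Gmaj7, F#–A–C–E = F#m7b5 and B–D#–F#–A = B7 are diatonic. But E–G#–B is foreign: the diatonic i on degree 1 is Em, whereas E comes from E major. It is labeled I.

I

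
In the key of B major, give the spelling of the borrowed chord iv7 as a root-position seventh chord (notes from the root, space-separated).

E G B D

iv7 is built on scale degree 4, which is E in both B major and its parallel. Stacking thirds in B minor on E gives E–G–B–D.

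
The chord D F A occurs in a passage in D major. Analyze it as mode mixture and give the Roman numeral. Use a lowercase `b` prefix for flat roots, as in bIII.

The root D is the diatonic 1st degree of D major; the borrowing shows in the chord quality. D–F–A is a minor chord — the form found in D minor, not the diatonic I (D). Borrowed into D major it is written i.

i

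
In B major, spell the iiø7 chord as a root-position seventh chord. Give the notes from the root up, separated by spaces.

iiø7 is built on scale degree 2, which is C# in both B major and its parallel. Building the half-diminished-seventh chord from the parallel minor on C#: C#–E–G–B.

C# E G B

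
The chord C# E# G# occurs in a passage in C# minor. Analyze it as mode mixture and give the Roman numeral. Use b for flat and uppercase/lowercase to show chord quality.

The root C# is the diatonic 1st degree of C# minor; the borrowing shows in the chord quality. C#–E#–G# is a major chord — the form found in C# major, not the diatonic i (C#m). Borrowed into C# minor it is written I.

I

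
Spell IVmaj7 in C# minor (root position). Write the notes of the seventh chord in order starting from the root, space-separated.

The root, F#, is scale degree 4 — the same note in C# minor and C# major; only the chord quality changes. In C# major the chord on F# is F#–A#–C#–E#.

F# A# C# E#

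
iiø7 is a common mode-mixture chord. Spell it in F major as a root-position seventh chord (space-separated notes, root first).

The root, G, is scale degree 2 — the same note in F major and F minor; only the chord quality changes. Building the half-diminished-seventh chord from the parallel minor on G: G–Bb–Db–F.

G Bb Db F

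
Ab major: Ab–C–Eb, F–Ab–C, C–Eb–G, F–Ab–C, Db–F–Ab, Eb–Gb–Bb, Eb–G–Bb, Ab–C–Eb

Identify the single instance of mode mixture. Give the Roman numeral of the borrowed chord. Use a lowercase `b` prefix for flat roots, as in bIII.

The diatonic triads in Ab major are Ab, Bbm, Cm, Db, Eb, Fm, Gdim. Ab–C–Eb = Ab, F–Ab–C = Fm, C–Eb–G = Cm, Db–F–Ab = Db and Eb–G–Bb = Eb are all diatonic. Eb–Gb–Bb is not: scale degree 5 in Ab major carries Eb (V). In Ab minor the chord on that degree is Ebm, so here it functions as v, borrowed from the parallel minor.

v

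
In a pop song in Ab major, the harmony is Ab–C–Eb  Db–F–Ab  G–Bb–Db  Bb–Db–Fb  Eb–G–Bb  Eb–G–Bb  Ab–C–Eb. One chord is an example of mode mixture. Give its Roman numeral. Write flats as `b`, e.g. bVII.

ii°

In Ab major the diatonic chords are Ab, Bbm, Cm, Db, Eb, Fm, Gdim. Ab–C–Eb = Ab, Db–F–Ab = Db, G–Bb–Db = Gdim and Eb–G–Bb = Eb all belong to that set. But Bb–Db–Fb is foreign: the diatonic ii on degree 2 is Bbm, whereas Bbdim comes from Ab minor. It is labeled ii°.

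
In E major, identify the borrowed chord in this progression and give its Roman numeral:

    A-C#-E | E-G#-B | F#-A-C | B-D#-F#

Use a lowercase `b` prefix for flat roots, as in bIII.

The diatonic triads in E major are E, F#m, G#m, A, B, C#m, D#dim. A–C#–E = A, E–G#–B = E and B–D#–F# = B all belong to that set. F#–A–C doesn't fit — on degree 2 E major would have F#m (ii). F#dim is the degree-2 chord of E minor, so it is the borrowed ii°.

ii°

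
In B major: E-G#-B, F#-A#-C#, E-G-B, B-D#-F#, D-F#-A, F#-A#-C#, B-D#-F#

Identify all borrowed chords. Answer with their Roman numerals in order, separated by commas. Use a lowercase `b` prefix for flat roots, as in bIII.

The diatonic triads in B major are B, C#m, D#m, E, F#, G#m, A#dim. E–G#–B = E, F#–A#–C# = F# and B–D#–F# = B all belong to that set. E–G–B doesn't fit — on degree 4 B major would have E (IV). Em is the degree-4 chord of B minor, so it is the borrowed iv. D–F#–A is not: scale degree 3 in B major carries D#m (iii). In B minor the chord on that degree is D, so here it functions as bIII, borrowed from the parallel minor.

iv, bIII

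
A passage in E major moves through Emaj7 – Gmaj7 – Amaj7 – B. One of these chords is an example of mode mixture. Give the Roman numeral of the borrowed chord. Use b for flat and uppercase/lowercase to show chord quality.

In E major the diatonic chords are E, F#m, G#m, A, B, C#m, D#dim. Emaj7, Amaj7 and B all belong to that set. But Gmaj7 (G–B–D–F#) is foreign: the diatonic iii on degree 3 is G#m, whereas Gmaj7 comes from E minor. It is labeled bIIImaj7.

bIIImaj7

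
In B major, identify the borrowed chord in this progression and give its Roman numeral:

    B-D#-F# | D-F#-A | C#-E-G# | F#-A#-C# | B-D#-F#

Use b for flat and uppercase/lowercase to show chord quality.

The diatonic triads in B major are B, C#m, D#m, E, F#, G#m, A#dim. Of the given chords, B–D#–F# = B, C#–E–G# = C#m and F#–A#–C# = F# are diatonic. D–F#–A is not: scale degree 3 in B major carries D#m (iii). In B minor the chord on that degree is D, so here it functions as bIII, borrowed from the parallel minor.

bIII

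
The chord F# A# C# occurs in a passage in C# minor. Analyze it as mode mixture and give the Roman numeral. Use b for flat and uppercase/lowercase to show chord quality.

The root F# is the diatonic 4th degree of C# minor; the borrowing shows in the chord quality. The diatonic chord on degree 4 would be F#m (iv), but F#–A#–C# is the major chord from C# major. As a borrowed chord it is labeled IV.

IV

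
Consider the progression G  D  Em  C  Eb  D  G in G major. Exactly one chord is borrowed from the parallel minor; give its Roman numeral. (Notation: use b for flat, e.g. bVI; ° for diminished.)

The diatonic triads in G major are G, Am, Bm, C, D, Em, F#dim. G, D, Em and C all belong to that set. Eb (Eb–G–Bb) is not: scale degree 6 in G major carries Em (vi). In G minor the chord on that degree is Eb, so here it functions as bVI, borrowed from the parallel minor.

bVI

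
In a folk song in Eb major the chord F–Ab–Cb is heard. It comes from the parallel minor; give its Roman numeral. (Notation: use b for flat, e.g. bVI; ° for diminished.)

The root F is the diatonic 2nd degree of Eb major; the borrowing shows in the chord quality. F–Ab–Cb is a diminished chord — the form found in Eb minor, not the diatonic ii (Fm). Borrowed into Eb major it is written ii°.

ii°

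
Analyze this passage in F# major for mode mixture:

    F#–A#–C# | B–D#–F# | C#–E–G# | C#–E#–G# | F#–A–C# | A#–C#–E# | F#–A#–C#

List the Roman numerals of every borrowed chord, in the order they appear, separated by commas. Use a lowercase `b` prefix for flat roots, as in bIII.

F# major has the diatonic set F#, G#m, A#m, B, C#, D#m, E#dim. Of the given chords, F#–A#–C# = F#, B–D#–F# = B, C#–E#–G# = C# and A#–C#–E# = A#m are diatonic. C#–E–G# is not: scale degree 5 in F# major carries C# (V). In F# minor the chord on that degree is C#m, so here it functions as v, borrowed from the parallel minor. But F#–A–C# is foreign: the diatonic I on degree 1 is F#, whereas F#m comes from F# minor. It is labeled i.

v, i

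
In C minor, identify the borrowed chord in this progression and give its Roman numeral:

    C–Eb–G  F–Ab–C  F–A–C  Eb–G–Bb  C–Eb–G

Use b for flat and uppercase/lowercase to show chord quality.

In C minor (with V from harmonic minor) the diatonic chords are Cm, Ddim, Eb, Fm, G, Ab, Bb. C–Eb–G = Cm, F–Ab–C = Fm and Eb–G–Bb = Eb all belong to that set. F–A–C is not: scale degree 4 in C minor carries Fm (iv). In C major the chord on that degree is F, so here it functions as IV, borrowed from the parallel major.

IV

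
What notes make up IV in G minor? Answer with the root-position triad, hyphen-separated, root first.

The root, C, is scale degree 4 — the same note in G minor and G major; only the chord quality changes. Stacking thirds in G major on C gives C–E–G.

C-E-G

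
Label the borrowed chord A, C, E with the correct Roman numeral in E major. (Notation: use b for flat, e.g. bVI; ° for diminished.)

A is scale degree 4 in E major. A–C–E is a minor chord — the form found in E minor, not the diatonic IV (A). Borrowed into E major it is written iv.

iv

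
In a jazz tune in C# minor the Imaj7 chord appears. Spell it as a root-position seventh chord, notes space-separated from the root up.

Imaj7 is built on scale degree 1, which is C# in both C# minor and its parallel. In C# major the chord on C# is C#–E#–G#–B#.

C# E# G# B#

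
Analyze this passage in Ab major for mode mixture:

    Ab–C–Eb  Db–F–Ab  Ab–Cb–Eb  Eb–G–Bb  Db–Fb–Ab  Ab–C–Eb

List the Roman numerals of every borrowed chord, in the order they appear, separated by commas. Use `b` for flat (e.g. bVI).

In Ab major the diatonic chords are Ab, Bbm, Cm, Db, Eb, Fm, Gdim. Of the given chords, Ab–C–Eb = Ab, Db–F–Ab = Db and Eb–G–Bb = Eb are diatonic. Ab–Cb–Eb doesn't fit — on degree 1 Ab major would have Ab (I). Abm is the degree-1 chord of Ab minor, so it is the borrowed i. But Db–Fb–Ab is foreign: the diatonic IV on degree 4 is Db, whereas Dbm comes from Ab minor. It is labeled iv.

i, iv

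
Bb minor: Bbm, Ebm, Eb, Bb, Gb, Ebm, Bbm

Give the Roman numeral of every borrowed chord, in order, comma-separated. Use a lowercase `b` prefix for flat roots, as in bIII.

The diatonic triads in Bb minor (with V from harmonic minor) are Bbm, Cdim, Db, Ebm, F, Gb, Ab. Bbm, Ebm and Gb are all diatonic. Eb (Eb–G–Bb) doesn't fit — on degree 4 Bb minor would have Ebm (iv). Eb is the degree-4 chord of Bb major, so it is the borrowed IV. Bb (Bb–D–F) is not: scale degree 1 in Bb minor carries Bbm (i). In Bb major the chord on that degree is Bb, so here it functions as I, borrowed from the parallel major.

IV, I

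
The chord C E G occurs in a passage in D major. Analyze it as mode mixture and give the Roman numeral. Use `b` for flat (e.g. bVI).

bVII

In D major scale degree 7 is C#; C is its lowered form, from D minor. C–E–G is a major chord — the form found in D minor, not the diatonic vii° (C#dim). Borrowed into D major it is written bVII.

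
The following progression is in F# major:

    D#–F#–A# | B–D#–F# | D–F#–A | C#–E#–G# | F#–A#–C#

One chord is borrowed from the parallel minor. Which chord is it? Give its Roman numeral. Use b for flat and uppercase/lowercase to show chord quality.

bVI

F# major has the diatonic set F#, G#m, A#m, B, C#, D#m, E#dim. Of the given chords, D#–F#–A# = D#m, B–D#–F# = B, C#–E#–G# = C# and F#–A#–C# = F# are diatonic. D–F#–A is not: scale degree 6 in F# major carries D#m (vi). In F# minor the chord on that degree is D, so here it functions as bVI, borrowed from the parallel minor.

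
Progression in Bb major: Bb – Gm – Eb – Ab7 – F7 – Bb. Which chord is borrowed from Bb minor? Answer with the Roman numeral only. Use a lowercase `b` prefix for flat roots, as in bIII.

bVII7

In Bb major the diatonic chords are Bb, Cm, Dm, Eb, F, Gm, Adim. Bb, Gm, Eb and F7 all belong to that set. But Ab7 (Ab–C–Eb–Gb) is foreign: the diatonic vii° on degree 7 is Adim, whereas Ab7 comes from Bb minor. It is labeled bVII7.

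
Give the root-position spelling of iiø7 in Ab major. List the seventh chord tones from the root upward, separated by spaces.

Bb Db Fb Ab

iiø7 is built on scale degree 2, which is Bb in both Ab major and its parallel. Building the half-diminished-seventh chord from the parallel minor on Bb: Bb–Db–Fb–Ab.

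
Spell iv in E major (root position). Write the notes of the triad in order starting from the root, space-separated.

The root, A, is scale degree 4 — the same note in E major and E minor; only the chord quality changes. Stacking thirds in E minor on A gives A–C–E.

A C E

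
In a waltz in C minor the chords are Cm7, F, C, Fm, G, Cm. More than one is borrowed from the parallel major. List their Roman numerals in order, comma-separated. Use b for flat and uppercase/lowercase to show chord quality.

C minor has the diatonic set Cm, Ddim, Eb, Fm, G, Ab, Bb (with V from harmonic minor). Cm7, Fm, G and Cm are all diatonic. But F (F–A–C) is foreign: the diatonic iv on degree 4 is Fm, whereas F comes from C major. It is labeled IV. But C (C–E–G) is foreign: the diatonic i on degree 1 is Cm, whereas C comes from C major. It is labeled I.

IV, I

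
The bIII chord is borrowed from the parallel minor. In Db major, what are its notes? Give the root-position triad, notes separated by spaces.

bIII is built on the lowered scale degree 3. In Db major degree 3 is F; lowered it becomes Fb. In Db minor the chord on Fb is Fb–Ab–Cb.

Fb Ab Cb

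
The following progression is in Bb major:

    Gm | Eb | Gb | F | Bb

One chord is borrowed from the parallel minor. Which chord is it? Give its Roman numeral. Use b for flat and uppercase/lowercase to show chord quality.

bVI

The diatonic triads in Bb major are Bb, Cm, Dm, Eb, F, Gm, Adim. Gm, Eb, F and Bb all belong to that set. But Gb (Gb–Bb–Db) is foreign: the diatonic vi on degree 6 is Gm, whereas Gb comes from Bb minor. It is labeled bVI.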